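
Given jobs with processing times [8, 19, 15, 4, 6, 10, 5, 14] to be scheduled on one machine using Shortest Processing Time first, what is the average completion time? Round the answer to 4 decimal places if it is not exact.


Sort jobs by processing time (SPT order): [4, 5, 6, 8, 10, 14, 15, 19]
Compute completion times sequentially:
  Job 1: processing = 4, completes at 4
  Job 2: processing = 5, completes at 9
  Job 3: processing = 6, completes at 15
  Job 4: processing = 8, completes at 23
  Job 5: processing = 10, completes at 33
  Job 6: processing = 14, completes at 47
  Job 7: processing = 15, completes at 62
  Job 8: processing = 19, completes at 81
Sum of completion times = 274
Average completion time = 274/8 = 34.25

34.25


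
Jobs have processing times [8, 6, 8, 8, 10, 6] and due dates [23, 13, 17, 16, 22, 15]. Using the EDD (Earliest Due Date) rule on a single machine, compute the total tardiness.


Sort by due date (EDD order): [(6, 13), (6, 15), (8, 16), (8, 17), (10, 22), (8, 23)]
Compute completion times and tardiness:
  Job 1: p=6, d=13, C=6, tardiness=max(0,6-13)=0
  Job 2: p=6, d=15, C=12, tardiness=max(0,12-15)=0
  Job 3: p=8, d=16, C=20, tardiness=max(0,20-16)=4
  Job 4: p=8, d=17, C=28, tardiness=max(0,28-17)=11
  Job 5: p=10, d=22, C=38, tardiness=max(0,38-22)=16
  Job 6: p=8, d=23, C=46, tardiness=max(0,46-23)=23
Total tardiness = 54

54


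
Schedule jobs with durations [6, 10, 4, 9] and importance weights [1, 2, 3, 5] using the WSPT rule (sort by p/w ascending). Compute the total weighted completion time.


Compute p/w ratios and sort ascending (WSPT): [(4, 3), (9, 5), (10, 2), (6, 1)]
Compute weighted completion times:
  Job (p=4,w=3): C=4, w*C=3*4=12
  Job (p=9,w=5): C=13, w*C=5*13=65
  Job (p=10,w=2): C=23, w*C=2*23=46
  Job (p=6,w=1): C=29, w*C=1*29=29
Total weighted completion time = 152

152


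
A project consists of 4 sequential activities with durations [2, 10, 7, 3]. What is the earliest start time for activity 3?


Activity 3 starts after activities 1 through 2 complete.
Predecessor durations: [2, 10]
ES = 2 + 10 = 12

12


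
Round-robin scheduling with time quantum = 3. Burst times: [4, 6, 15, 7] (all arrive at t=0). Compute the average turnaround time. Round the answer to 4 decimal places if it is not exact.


Time quantum = 3
Execution trace:
  J1 runs 3 units, time = 3
  J2 runs 3 units, time = 6
  J3 runs 3 units, time = 9
  J4 runs 3 units, time = 12
  J1 runs 1 units, time = 13
  J2 runs 3 units, time = 16
  J3 runs 3 units, time = 19
  J4 runs 3 units, time = 22
  J3 runs 3 units, time = 25
  J4 runs 1 units, time = 26
  J3 runs 3 units, time = 29
  J3 runs 3 units, time = 32
Finish times: [13, 16, 32, 26]
Average turnaround = 87/4 = 21.75

21.75


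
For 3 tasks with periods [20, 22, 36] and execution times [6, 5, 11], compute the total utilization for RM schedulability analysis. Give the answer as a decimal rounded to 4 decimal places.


Compute individual utilizations (exact fractions):
  Task 1: C/T = 6/20 = 3/10 (approx. 0.3)
  Task 2: C/T = 5/22 (approx. 0.2273)
  Task 3: C/T = 11/36 (approx. 0.3056)
Total utilization U = 3/10 + 5/22 + 11/36 = 1649/1980
Rounded to 4 decimal places: U = 0.8328
RM (Liu & Layland) bound for 3 tasks = 0.779763; compare with U = 1649/1980 (approx. 0.832828)
bound < U <= 1, so the RM sufficient condition is not met (inconclusive; an exact test such as response-time analysis is needed).

0.8328


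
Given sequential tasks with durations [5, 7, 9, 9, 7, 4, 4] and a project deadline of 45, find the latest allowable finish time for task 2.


LF(activity 2) = deadline - sum of successor durations
Successors: activities 3 through 7 with durations [9, 9, 7, 4, 4]
Sum of successor durations = 33
LF = 45 - 33 = 12

12


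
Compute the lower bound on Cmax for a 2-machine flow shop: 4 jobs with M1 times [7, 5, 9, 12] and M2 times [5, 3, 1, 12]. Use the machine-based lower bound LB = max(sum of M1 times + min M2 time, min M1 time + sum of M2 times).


LB1 = sum(M1 times) + min(M2 times) = 33 + 1 = 34
LB2 = min(M1 times) + sum(M2 times) = 5 + 21 = 26
Lower bound = max(LB1, LB2) = max(34, 26) = 34

34


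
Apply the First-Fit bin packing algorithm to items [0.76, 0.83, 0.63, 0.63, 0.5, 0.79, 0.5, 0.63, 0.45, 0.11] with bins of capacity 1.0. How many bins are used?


Place items sequentially using First-Fit:
  Item 0.76 -> new Bin 1
  Item 0.83 -> new Bin 2
  Item 0.63 -> new Bin 3
  Item 0.63 -> new Bin 4
  Item 0.5 -> new Bin 5
  Item 0.79 -> new Bin 6
  Item 0.5 -> Bin 5 (now 1.0)
  Item 0.63 -> new Bin 7
  Item 0.45 -> new Bin 8
  Item 0.11 -> Bin 1 (now 0.87)
Total bins used = 8

8


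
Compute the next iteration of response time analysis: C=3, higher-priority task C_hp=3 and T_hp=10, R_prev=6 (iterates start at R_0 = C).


R_next = C + ceil(R_prev / T_hp) * C_hp
ceil(6 / 10) = ceil(0.6) = 1
Interference = 1 * 3 = 3
R_next = 3 + 3 = 6
R_next = R_prev, so the iteration has converged (response time = 6).

6


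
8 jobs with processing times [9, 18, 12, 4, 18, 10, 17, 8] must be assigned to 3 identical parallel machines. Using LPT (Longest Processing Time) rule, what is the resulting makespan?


Sort jobs in decreasing order (LPT): [18, 18, 17, 12, 10, 9, 8, 4]
Assign each job to the least loaded machine:
  Machine 1: jobs [18, 10, 4], load = 32
  Machine 2: jobs [18, 9, 8], load = 35
  Machine 3: jobs [17, 12], load = 29
Makespan = max load = 35

35


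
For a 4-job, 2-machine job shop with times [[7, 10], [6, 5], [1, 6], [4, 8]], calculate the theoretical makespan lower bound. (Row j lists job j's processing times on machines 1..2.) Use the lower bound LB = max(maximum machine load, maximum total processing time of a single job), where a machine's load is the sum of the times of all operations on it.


Machine loads:
  Machine 1: 7 + 6 + 1 + 4 = 18
  Machine 2: 10 + 5 + 6 + 8 = 29
Max machine load = 29
Job totals:
  Job 1: 17
  Job 2: 11
  Job 3: 7
  Job 4: 12
Max job total = 17
Lower bound = max(29, 17) = 29

29


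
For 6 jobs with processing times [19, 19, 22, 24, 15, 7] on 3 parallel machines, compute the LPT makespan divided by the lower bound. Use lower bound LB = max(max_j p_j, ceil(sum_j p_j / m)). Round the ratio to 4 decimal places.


LPT order: [24, 22, 19, 19, 15, 7]
Machine loads after assignment: [31, 37, 38]
LPT makespan = 38
Lower bound = max(max_job, ceil(total/3)) = max(24, 36) = 36
Ratio = 38 / 36 = 1.0556

1.0556


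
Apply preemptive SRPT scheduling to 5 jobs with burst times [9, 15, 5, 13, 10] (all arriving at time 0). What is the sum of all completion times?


Since all jobs arrive at t=0, SRPT equals SPT ordering.
SPT order: [5, 9, 10, 13, 15]
Completion times:
  Job 1: p=5, C=5
  Job 2: p=9, C=14
  Job 3: p=10, C=24
  Job 4: p=13, C=37
  Job 5: p=15, C=52
Total completion time = 5 + 14 + 24 + 37 + 52 = 132

132


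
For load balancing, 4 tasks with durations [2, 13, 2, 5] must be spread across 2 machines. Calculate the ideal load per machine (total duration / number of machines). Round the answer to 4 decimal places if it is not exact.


Total processing time = 2 + 13 + 2 + 5 = 22
Number of machines = 2
Ideal balanced load = 22 / 2 = 11.0

11.0


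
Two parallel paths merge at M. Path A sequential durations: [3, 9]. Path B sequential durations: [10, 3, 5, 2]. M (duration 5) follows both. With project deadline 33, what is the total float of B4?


Forward pass: ES(B4) = sum of predecessors on chain B = 18
EF = ES + duration = 18 + 2 = 20
Backward pass: LF(M) = deadline = 33; LS(M) = 33 - 5 = 28
LF(B4) = LS(M) - sum(successors on chain B) = 28 - 0 = 28
LS = LF - duration = 28 - 2 = 26
Total float = LS - ES = 26 - 18 = 8

8


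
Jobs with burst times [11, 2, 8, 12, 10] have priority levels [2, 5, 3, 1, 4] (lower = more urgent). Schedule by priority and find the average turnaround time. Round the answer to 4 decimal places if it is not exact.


Sort by priority (ascending = highest first):
Order: [(1, 12), (2, 11), (3, 8), (4, 10), (5, 2)]
Completion times:
  Priority 1, burst=12, C=12
  Priority 2, burst=11, C=23
  Priority 3, burst=8, C=31
  Priority 4, burst=10, C=41
  Priority 5, burst=2, C=43
Average turnaround = 150/5 = 30.0

30.0


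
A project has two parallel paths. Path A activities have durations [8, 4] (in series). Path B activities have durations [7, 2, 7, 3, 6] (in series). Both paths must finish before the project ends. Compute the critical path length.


Path A total = 8 + 4 = 12
Path B total = 7 + 2 + 7 + 3 + 6 = 25
Critical path = longest path = max(12, 25) = 25

25


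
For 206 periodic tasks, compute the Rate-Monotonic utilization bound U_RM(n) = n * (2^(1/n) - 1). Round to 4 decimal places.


Compute 2^(1/206) = 1.0033704594
Subtract 1: 1.0033704594 - 1 = 0.0033704594
Multiply by n: 206 * 0.0033704594 = 0.6943146364
Round to 4 dp: 0.6943

0.6943


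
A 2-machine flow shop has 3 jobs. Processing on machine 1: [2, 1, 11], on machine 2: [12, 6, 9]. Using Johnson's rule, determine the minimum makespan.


Apply Johnson's rule:
  Group 1 (a <= b): [(2, 1, 6), (1, 2, 12)]
  Group 2 (a > b): [(3, 11, 9)]
Optimal job order: [2, 1, 3]
Schedule:
  Job 2: M1 done at 1, M2 done at 7
  Job 1: M1 done at 3, M2 done at 19
  Job 3: M1 done at 14, M2 done at 28
Makespan = 28

28


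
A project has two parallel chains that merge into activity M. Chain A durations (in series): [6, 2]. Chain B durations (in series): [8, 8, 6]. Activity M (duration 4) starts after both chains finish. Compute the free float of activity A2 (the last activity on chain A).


ES(A2) = sum of predecessors on chain A = 6
EF(A2) = ES + duration = 6 + 2 = 8
Successor of A2 is M. ES(M) = max(sum(A), sum(B)) = max(8, 22) = 22
Free float = ES(successor) - EF(current) = 22 - 8 = 14

14


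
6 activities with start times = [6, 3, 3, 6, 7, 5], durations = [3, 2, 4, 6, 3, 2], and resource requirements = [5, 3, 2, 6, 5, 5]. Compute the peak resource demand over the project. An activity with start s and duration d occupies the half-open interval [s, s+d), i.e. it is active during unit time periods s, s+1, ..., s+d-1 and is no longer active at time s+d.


Each activity i is active on [start_i, start_i + duration_i).
Compute total resource usage per time slot:
  t=0: active resources = [], total = 0
  t=1: active resources = [], total = 0
  t=2: active resources = [], total = 0
  t=3: active resources = [3, 2], total = 5
  t=4: active resources = [3, 2], total = 5
  t=5: active resources = [2, 5], total = 7
  t=6: active resources = [5, 2, 6, 5], total = 18
  t=7: active resources = [5, 6, 5], total = 16
  t=8: active resources = [5, 6, 5], total = 16
  t=9: active resources = [6, 5], total = 11
  t=10: active resources = [6], total = 6
  t=11: active resources = [6], total = 6
Peak resource demand = 18

18


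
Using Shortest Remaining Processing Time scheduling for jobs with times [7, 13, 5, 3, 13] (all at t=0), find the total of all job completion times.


Since all jobs arrive at t=0, SRPT equals SPT ordering.
SPT order: [3, 5, 7, 13, 13]
Completion times:
  Job 1: p=3, C=3
  Job 2: p=5, C=8
  Job 3: p=7, C=15
  Job 4: p=13, C=28
  Job 5: p=13, C=41
Total completion time = 3 + 8 + 15 + 28 + 41 = 95

95


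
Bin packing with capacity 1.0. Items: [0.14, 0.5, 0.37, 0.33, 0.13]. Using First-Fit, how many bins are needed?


Place items sequentially using First-Fit:
  Item 0.14 -> new Bin 1
  Item 0.5 -> Bin 1 (now 0.64)
  Item 0.37 -> new Bin 2
  Item 0.33 -> Bin 1 (now 0.97)
  Item 0.13 -> Bin 2 (now 0.5)
Total bins used = 2

2


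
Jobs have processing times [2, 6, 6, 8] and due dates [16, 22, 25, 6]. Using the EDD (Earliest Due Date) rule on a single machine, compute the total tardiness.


Sort by due date (EDD order): [(8, 6), (2, 16), (6, 22), (6, 25)]
Compute completion times and tardiness:
  Job 1: p=8, d=6, C=8, tardiness=max(0,8-6)=2
  Job 2: p=2, d=16, C=10, tardiness=max(0,10-16)=0
  Job 3: p=6, d=22, C=16, tardiness=max(0,16-22)=0
  Job 4: p=6, d=25, C=22, tardiness=max(0,22-25)=0
Total tardiness = 2

2


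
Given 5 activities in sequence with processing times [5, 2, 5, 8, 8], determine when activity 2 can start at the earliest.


Activity 2 starts after activities 1 through 1 complete.
Predecessor durations: [5]
ES = 5 = 5

5


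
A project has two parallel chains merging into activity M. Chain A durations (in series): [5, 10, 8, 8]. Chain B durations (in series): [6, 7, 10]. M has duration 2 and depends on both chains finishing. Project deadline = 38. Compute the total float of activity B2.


Forward pass: ES(B2) = sum of predecessors on chain B = 6
EF = ES + duration = 6 + 7 = 13
Backward pass: LF(M) = deadline = 38; LS(M) = 38 - 2 = 36
LF(B2) = LS(M) - sum(successors on chain B) = 36 - 10 = 26
LS = LF - duration = 26 - 7 = 19
Total float = LS - ES = 19 - 6 = 13

13


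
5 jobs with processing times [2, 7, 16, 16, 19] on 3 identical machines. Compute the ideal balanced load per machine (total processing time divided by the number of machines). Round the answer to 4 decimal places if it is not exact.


Total processing time = 2 + 7 + 16 + 16 + 19 = 60
Number of machines = 3
Ideal balanced load = 60 / 3 = 20.0

20.0


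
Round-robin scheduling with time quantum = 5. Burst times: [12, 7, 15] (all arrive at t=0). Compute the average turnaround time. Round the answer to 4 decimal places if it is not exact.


Time quantum = 5
Execution trace:
  J1 runs 5 units, time = 5
  J2 runs 5 units, time = 10
  J3 runs 5 units, time = 15
  J1 runs 5 units, time = 20
  J2 runs 2 units, time = 22
  J3 runs 5 units, time = 27
  J1 runs 2 units, time = 29
  J3 runs 5 units, time = 34
Finish times: [29, 22, 34]
Average turnaround = 85/3 = 28.3333

28.3333


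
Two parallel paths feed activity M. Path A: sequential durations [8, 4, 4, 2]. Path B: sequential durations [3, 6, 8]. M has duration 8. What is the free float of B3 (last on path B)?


ES(B3) = sum of predecessors on chain B = 9
EF(B3) = ES + duration = 9 + 8 = 17
Successor of B3 is M. ES(M) = max(sum(A), sum(B)) = max(18, 17) = 18
Free float = ES(successor) - EF(current) = 18 - 17 = 1

1


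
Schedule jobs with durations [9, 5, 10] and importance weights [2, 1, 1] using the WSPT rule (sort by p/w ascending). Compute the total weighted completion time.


Compute p/w ratios and sort ascending (WSPT): [(9, 2), (5, 1), (10, 1)]
Compute weighted completion times:
  Job (p=9,w=2): C=9, w*C=2*9=18
  Job (p=5,w=1): C=14, w*C=1*14=14
  Job (p=10,w=1): C=24, w*C=1*24=24
Total weighted completion time = 56

56


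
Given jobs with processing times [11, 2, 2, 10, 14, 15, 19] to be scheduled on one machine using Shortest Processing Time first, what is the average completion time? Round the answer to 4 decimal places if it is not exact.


Sort jobs by processing time (SPT order): [2, 2, 10, 11, 14, 15, 19]
Compute completion times sequentially:
  Job 1: processing = 2, completes at 2
  Job 2: processing = 2, completes at 4
  Job 3: processing = 10, completes at 14
  Job 4: processing = 11, completes at 25
  Job 5: processing = 14, completes at 39
  Job 6: processing = 15, completes at 54
  Job 7: processing = 19, completes at 73
Sum of completion times = 211
Average completion time = 211/7 = 30.1429

30.1429


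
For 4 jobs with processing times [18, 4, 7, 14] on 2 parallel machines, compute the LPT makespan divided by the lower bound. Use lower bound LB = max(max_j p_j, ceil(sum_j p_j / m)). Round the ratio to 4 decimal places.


LPT order: [18, 14, 7, 4]
Machine loads after assignment: [22, 21]
LPT makespan = 22
Lower bound = max(max_job, ceil(total/2)) = max(18, 22) = 22
Ratio = 22 / 22 = 1.0

1.0


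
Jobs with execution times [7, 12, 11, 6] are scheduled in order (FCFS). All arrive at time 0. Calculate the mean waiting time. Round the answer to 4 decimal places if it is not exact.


FCFS order (as given): [7, 12, 11, 6]
Waiting times:
  Job 1: wait = 0
  Job 2: wait = 7
  Job 3: wait = 19
  Job 4: wait = 30
Sum of waiting times = 56
Average waiting time = 56/4 = 14.0

14.0


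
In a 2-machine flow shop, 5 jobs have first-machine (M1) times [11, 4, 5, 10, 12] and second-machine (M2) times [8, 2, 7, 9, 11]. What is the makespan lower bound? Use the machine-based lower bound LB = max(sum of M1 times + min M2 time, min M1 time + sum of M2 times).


LB1 = sum(M1 times) + min(M2 times) = 42 + 2 = 44
LB2 = min(M1 times) + sum(M2 times) = 4 + 37 = 41
Lower bound = max(LB1, LB2) = max(44, 41) = 44

44


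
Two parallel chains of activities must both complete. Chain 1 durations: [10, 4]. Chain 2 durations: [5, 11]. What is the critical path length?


Path A total = 10 + 4 = 14
Path B total = 5 + 11 = 16
Critical path = longest path = max(14, 16) = 16

16


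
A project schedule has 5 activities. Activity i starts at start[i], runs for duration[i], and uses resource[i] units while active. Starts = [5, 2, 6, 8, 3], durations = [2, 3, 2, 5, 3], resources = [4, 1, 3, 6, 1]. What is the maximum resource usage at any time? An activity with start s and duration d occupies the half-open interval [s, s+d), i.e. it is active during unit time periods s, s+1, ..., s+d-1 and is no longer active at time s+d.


Each activity i is active on [start_i, start_i + duration_i).
Compute total resource usage per time slot:
  t=0: active resources = [], total = 0
  t=1: active resources = [], total = 0
  t=2: active resources = [1], total = 1
  t=3: active resources = [1, 1], total = 2
  t=4: active resources = [1, 1], total = 2
  t=5: active resources = [4, 1], total = 5
  t=6: active resources = [4, 3], total = 7
  t=7: active resources = [3], total = 3
  t=8: active resources = [6], total = 6
  t=9: active resources = [6], total = 6
  t=10: active resources = [6], total = 6
  t=11: active resources = [6], total = 6
  t=12: active resources = [6], total = 6
Peak resource demand = 7

7


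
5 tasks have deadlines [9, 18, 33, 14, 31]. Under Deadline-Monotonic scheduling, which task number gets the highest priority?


Sort tasks by relative deadline (ascending):
  Task 1: deadline = 9
  Task 4: deadline = 14
  Task 2: deadline = 18
  Task 5: deadline = 31
  Task 3: deadline = 33
Priority order (highest first): [1, 4, 2, 5, 3]
Highest priority task = 1

1


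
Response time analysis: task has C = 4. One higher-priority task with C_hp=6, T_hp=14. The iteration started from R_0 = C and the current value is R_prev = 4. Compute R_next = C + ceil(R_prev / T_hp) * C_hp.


R_next = C + ceil(R_prev / T_hp) * C_hp
ceil(4 / 14) = ceil(0.2857) = 1
Interference = 1 * 6 = 6
R_next = 4 + 6 = 10

10


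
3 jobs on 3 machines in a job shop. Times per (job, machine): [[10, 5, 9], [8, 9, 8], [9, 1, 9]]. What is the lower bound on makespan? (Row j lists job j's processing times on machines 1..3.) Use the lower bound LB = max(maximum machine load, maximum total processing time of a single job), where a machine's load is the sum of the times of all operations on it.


Machine loads:
  Machine 1: 10 + 8 + 9 = 27
  Machine 2: 5 + 9 + 1 = 15
  Machine 3: 9 + 8 + 9 = 26
Max machine load = 27
Job totals:
  Job 1: 24
  Job 2: 25
  Job 3: 19
Max job total = 25
Lower bound = max(27, 25) = 27

27


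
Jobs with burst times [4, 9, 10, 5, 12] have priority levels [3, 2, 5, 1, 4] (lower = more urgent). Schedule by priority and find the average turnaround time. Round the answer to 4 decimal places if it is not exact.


Sort by priority (ascending = highest first):
Order: [(1, 5), (2, 9), (3, 4), (4, 12), (5, 10)]
Completion times:
  Priority 1, burst=5, C=5
  Priority 2, burst=9, C=14
  Priority 3, burst=4, C=18
  Priority 4, burst=12, C=30
  Priority 5, burst=10, C=40
Average turnaround = 107/5 = 21.4

21.4


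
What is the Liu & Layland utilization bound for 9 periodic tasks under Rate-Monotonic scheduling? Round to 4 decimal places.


Compute 2^(1/9) = 1.0800597389
Subtract 1: 1.0800597389 - 1 = 0.0800597389
Multiply by n: 9 * 0.0800597389 = 0.7205376501
Round to 4 dp: 0.7205

0.7205


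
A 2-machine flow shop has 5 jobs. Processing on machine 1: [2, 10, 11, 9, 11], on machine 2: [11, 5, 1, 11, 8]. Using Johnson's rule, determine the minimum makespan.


Apply Johnson's rule:
  Group 1 (a <= b): [(1, 2, 11), (4, 9, 11)]
  Group 2 (a > b): [(5, 11, 8), (2, 10, 5), (3, 11, 1)]
Optimal job order: [1, 4, 5, 2, 3]
Schedule:
  Job 1: M1 done at 2, M2 done at 13
  Job 4: M1 done at 11, M2 done at 24
  Job 5: M1 done at 22, M2 done at 32
  Job 2: M1 done at 32, M2 done at 37
  Job 3: M1 done at 43, M2 done at 44
Makespan = 44

44


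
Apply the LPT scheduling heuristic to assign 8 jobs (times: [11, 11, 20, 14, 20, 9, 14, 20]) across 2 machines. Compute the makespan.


Sort jobs in decreasing order (LPT): [20, 20, 20, 14, 14, 11, 11, 9]
Assign each job to the least loaded machine:
  Machine 1: jobs [20, 20, 11, 9], load = 60
  Machine 2: jobs [20, 14, 14, 11], load = 59
Makespan = max load = 60

60


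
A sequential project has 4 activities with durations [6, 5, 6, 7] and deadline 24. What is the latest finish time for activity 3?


LF(activity 3) = deadline - sum of successor durations
Successors: activities 4 through 4 with durations [7]
Sum of successor durations = 7
LF = 24 - 7 = 17

17


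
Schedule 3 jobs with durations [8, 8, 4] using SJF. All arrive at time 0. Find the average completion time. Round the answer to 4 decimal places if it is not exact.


SJF order (ascending): [4, 8, 8]
Completion times:
  Job 1: burst=4, C=4
  Job 2: burst=8, C=12
  Job 3: burst=8, C=20
Average completion = 36/3 = 12.0

12.0


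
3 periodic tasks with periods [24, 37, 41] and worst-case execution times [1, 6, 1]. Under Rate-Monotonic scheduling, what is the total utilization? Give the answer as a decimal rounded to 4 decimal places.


Compute individual utilizations (exact fractions):
  Task 1: C/T = 1/24 (approx. 0.0417)
  Task 2: C/T = 6/37 (approx. 0.1622)
  Task 3: C/T = 1/41 (approx. 0.0244)
Total utilization U = 1/24 + 6/37 + 1/41 = 8309/36408
Rounded to 4 decimal places: U = 0.2282
RM (Liu & Layland) bound for 3 tasks = 0.779763; compare with U = 8309/36408 (approx. 0.228219)
U <= bound, so schedulable by RM sufficient condition.

0.2282


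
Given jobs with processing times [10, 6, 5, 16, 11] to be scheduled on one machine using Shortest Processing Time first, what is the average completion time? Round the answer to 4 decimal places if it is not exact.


Sort jobs by processing time (SPT order): [5, 6, 10, 11, 16]
Compute completion times sequentially:
  Job 1: processing = 5, completes at 5
  Job 2: processing = 6, completes at 11
  Job 3: processing = 10, completes at 21
  Job 4: processing = 11, completes at 32
  Job 5: processing = 16, completes at 48
Sum of completion times = 117
Average completion time = 117/5 = 23.4

23.4


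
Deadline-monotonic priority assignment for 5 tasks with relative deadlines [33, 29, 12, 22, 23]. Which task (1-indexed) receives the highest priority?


Sort tasks by relative deadline (ascending):
  Task 3: deadline = 12
  Task 4: deadline = 22
  Task 5: deadline = 23
  Task 2: deadline = 29
  Task 1: deadline = 33
Priority order (highest first): [3, 4, 5, 2, 1]
Highest priority task = 3

3


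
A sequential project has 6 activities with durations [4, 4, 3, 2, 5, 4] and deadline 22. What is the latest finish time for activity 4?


LF(activity 4) = deadline - sum of successor durations
Successors: activities 5 through 6 with durations [5, 4]
Sum of successor durations = 9
LF = 22 - 9 = 13

13


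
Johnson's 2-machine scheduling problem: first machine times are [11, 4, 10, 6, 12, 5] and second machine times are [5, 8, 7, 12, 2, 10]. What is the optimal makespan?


Apply Johnson's rule:
  Group 1 (a <= b): [(2, 4, 8), (6, 5, 10), (4, 6, 12)]
  Group 2 (a > b): [(3, 10, 7), (1, 11, 5), (5, 12, 2)]
Optimal job order: [2, 6, 4, 3, 1, 5]
Schedule:
  Job 2: M1 done at 4, M2 done at 12
  Job 6: M1 done at 9, M2 done at 22
  Job 4: M1 done at 15, M2 done at 34
  Job 3: M1 done at 25, M2 done at 41
  Job 1: M1 done at 36, M2 done at 46
  Job 5: M1 done at 48, M2 done at 50
Makespan = 50

50


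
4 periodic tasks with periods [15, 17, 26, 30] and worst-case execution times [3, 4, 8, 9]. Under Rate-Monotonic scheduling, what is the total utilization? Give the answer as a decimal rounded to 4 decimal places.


Compute individual utilizations (exact fractions):
  Task 1: C/T = 3/15 = 1/5 (approx. 0.2)
  Task 2: C/T = 4/17 (approx. 0.2353)
  Task 3: C/T = 8/26 = 4/13 (approx. 0.3077)
  Task 4: C/T = 9/30 = 3/10 (approx. 0.3)
Total utilization U = 1/5 + 4/17 + 4/13 + 3/10 = 461/442
Rounded to 4 decimal places: U = 1.0430
RM (Liu & Layland) bound for 4 tasks = 0.756828; compare with U = 461/442 (approx. 1.042986)
U > 1, so the task set is not schedulable (processor overloaded).

1.0430


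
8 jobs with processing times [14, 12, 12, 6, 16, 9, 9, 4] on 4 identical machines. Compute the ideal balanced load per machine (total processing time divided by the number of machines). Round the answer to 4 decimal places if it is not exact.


Total processing time = 14 + 12 + 12 + 6 + 16 + 9 + 9 + 4 = 82
Number of machines = 4
Ideal balanced load = 82 / 4 = 20.5

20.5


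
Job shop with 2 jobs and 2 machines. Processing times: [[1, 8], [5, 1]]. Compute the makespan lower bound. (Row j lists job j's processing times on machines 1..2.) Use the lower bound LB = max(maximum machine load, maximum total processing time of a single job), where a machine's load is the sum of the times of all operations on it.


Machine loads:
  Machine 1: 1 + 5 = 6
  Machine 2: 8 + 1 = 9
Max machine load = 9
Job totals:
  Job 1: 9
  Job 2: 6
Max job total = 9
Lower bound = max(9, 9) = 9

9


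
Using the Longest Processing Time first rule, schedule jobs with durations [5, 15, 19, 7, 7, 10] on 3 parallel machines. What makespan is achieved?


Sort jobs in decreasing order (LPT): [19, 15, 10, 7, 7, 5]
Assign each job to the least loaded machine:
  Machine 1: jobs [19], load = 19
  Machine 2: jobs [15, 7], load = 22
  Machine 3: jobs [10, 7, 5], load = 22
Makespan = max load = 22

22


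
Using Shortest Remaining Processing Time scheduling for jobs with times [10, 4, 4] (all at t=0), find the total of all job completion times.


Since all jobs arrive at t=0, SRPT equals SPT ordering.
SPT order: [4, 4, 10]
Completion times:
  Job 1: p=4, C=4
  Job 2: p=4, C=8
  Job 3: p=10, C=18
Total completion time = 4 + 8 + 18 = 30

30


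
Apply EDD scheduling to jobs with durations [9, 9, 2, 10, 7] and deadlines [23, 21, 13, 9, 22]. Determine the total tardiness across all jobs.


Sort by due date (EDD order): [(10, 9), (2, 13), (9, 21), (7, 22), (9, 23)]
Compute completion times and tardiness:
  Job 1: p=10, d=9, C=10, tardiness=max(0,10-9)=1
  Job 2: p=2, d=13, C=12, tardiness=max(0,12-13)=0
  Job 3: p=9, d=21, C=21, tardiness=max(0,21-21)=0
  Job 4: p=7, d=22, C=28, tardiness=max(0,28-22)=6
  Job 5: p=9, d=23, C=37, tardiness=max(0,37-23)=14
Total tardiness = 21

21


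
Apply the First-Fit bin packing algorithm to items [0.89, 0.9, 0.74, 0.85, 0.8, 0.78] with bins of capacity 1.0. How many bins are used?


Place items sequentially using First-Fit:
  Item 0.89 -> new Bin 1
  Item 0.9 -> new Bin 2
  Item 0.74 -> new Bin 3
  Item 0.85 -> new Bin 4
  Item 0.8 -> new Bin 5
  Item 0.78 -> new Bin 6
Total bins used = 6

6


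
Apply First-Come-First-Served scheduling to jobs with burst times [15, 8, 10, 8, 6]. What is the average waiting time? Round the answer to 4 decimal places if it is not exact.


FCFS order (as given): [15, 8, 10, 8, 6]
Waiting times:
  Job 1: wait = 0
  Job 2: wait = 15
  Job 3: wait = 23
  Job 4: wait = 33
  Job 5: wait = 41
Sum of waiting times = 112
Average waiting time = 112/5 = 22.4

22.4


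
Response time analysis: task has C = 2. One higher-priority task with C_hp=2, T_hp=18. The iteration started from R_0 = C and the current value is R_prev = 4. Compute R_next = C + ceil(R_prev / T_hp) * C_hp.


R_next = C + ceil(R_prev / T_hp) * C_hp
ceil(4 / 18) = ceil(0.2222) = 1
Interference = 1 * 2 = 2
R_next = 2 + 2 = 4
R_next = R_prev, so the iteration has converged (response time = 4).

4


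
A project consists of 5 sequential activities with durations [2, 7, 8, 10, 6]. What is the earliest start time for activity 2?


Activity 2 starts after activities 1 through 1 complete.
Predecessor durations: [2]
ES = 2 = 2

2


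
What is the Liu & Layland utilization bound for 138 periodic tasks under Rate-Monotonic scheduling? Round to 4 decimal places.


Compute 2^(1/138) = 1.0050354411
Subtract 1: 1.0050354411 - 1 = 0.0050354411
Multiply by n: 138 * 0.0050354411 = 0.6948908718
Round to 4 dp: 0.6949

0.6949


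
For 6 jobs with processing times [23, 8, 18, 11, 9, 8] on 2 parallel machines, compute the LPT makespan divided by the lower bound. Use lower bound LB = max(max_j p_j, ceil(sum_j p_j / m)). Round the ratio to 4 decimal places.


LPT order: [23, 18, 11, 9, 8, 8]
Machine loads after assignment: [40, 37]
LPT makespan = 40
Lower bound = max(max_job, ceil(total/2)) = max(23, 39) = 39
Ratio = 40 / 39 = 1.0256

1.0256


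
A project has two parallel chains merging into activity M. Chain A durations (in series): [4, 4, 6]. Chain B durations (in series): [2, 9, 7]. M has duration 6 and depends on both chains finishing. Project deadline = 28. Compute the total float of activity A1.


Forward pass: ES(A1) = sum of predecessors on chain A = 0
EF = ES + duration = 0 + 4 = 4
Backward pass: LF(M) = deadline = 28; LS(M) = 28 - 6 = 22
LF(A1) = LS(M) - sum(successors on chain A) = 22 - 10 = 12
LS = LF - duration = 12 - 4 = 8
Total float = LS - ES = 8 - 0 = 8

8


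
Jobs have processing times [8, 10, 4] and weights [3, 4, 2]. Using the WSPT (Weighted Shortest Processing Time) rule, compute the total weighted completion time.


Compute p/w ratios and sort ascending (WSPT): [(4, 2), (10, 4), (8, 3)]
Compute weighted completion times:
  Job (p=4,w=2): C=4, w*C=2*4=8
  Job (p=10,w=4): C=14, w*C=4*14=56
  Job (p=8,w=3): C=22, w*C=3*22=66
Total weighted completion time = 130

130


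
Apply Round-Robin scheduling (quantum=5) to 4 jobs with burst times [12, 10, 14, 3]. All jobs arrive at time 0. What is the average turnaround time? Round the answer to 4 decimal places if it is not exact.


Time quantum = 5
Execution trace:
  J1 runs 5 units, time = 5
  J2 runs 5 units, time = 10
  J3 runs 5 units, time = 15
  J4 runs 3 units, time = 18
  J1 runs 5 units, time = 23
  J2 runs 5 units, time = 28
  J3 runs 5 units, time = 33
  J1 runs 2 units, time = 35
  J3 runs 4 units, time = 39
Finish times: [35, 28, 39, 18]
Average turnaround = 120/4 = 30.0

30.0


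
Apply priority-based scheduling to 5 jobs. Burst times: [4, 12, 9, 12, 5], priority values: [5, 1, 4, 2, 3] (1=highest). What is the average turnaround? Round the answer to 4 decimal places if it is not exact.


Sort by priority (ascending = highest first):
Order: [(1, 12), (2, 12), (3, 5), (4, 9), (5, 4)]
Completion times:
  Priority 1, burst=12, C=12
  Priority 2, burst=12, C=24
  Priority 3, burst=5, C=29
  Priority 4, burst=9, C=38
  Priority 5, burst=4, C=42
Average turnaround = 145/5 = 29.0

29.0


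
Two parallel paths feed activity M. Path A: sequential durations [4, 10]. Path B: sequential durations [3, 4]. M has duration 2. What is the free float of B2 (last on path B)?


ES(B2) = sum of predecessors on chain B = 3
EF(B2) = ES + duration = 3 + 4 = 7
Successor of B2 is M. ES(M) = max(sum(A), sum(B)) = max(14, 7) = 14
Free float = ES(successor) - EF(current) = 14 - 7 = 7

7


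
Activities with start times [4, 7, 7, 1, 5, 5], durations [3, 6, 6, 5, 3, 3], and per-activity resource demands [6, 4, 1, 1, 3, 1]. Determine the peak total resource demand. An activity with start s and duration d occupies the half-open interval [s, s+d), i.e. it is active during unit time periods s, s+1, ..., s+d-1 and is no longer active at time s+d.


Each activity i is active on [start_i, start_i + duration_i).
Compute total resource usage per time slot:
  t=0: active resources = [], total = 0
  t=1: active resources = [1], total = 1
  t=2: active resources = [1], total = 1
  t=3: active resources = [1], total = 1
  t=4: active resources = [6, 1], total = 7
  t=5: active resources = [6, 1, 3, 1], total = 11
  t=6: active resources = [6, 3, 1], total = 10
  t=7: active resources = [4, 1, 3, 1], total = 9
  t=8: active resources = [4, 1], total = 5
  t=9: active resources = [4, 1], total = 5
  t=10: active resources = [4, 1], total = 5
  t=11: active resources = [4, 1], total = 5
  t=12: active resources = [4, 1], total = 5
Peak resource demand = 11

11


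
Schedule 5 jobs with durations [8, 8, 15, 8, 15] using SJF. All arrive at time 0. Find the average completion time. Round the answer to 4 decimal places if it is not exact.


SJF order (ascending): [8, 8, 8, 15, 15]
Completion times:
  Job 1: burst=8, C=8
  Job 2: burst=8, C=16
  Job 3: burst=8, C=24
  Job 4: burst=15, C=39
  Job 5: burst=15, C=54
Average completion = 141/5 = 28.2

28.2


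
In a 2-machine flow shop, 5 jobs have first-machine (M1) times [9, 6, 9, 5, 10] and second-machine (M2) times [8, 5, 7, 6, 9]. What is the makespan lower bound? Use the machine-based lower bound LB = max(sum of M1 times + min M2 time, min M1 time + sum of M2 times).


LB1 = sum(M1 times) + min(M2 times) = 39 + 5 = 44
LB2 = min(M1 times) + sum(M2 times) = 5 + 35 = 40
Lower bound = max(LB1, LB2) = max(44, 40) = 44

44


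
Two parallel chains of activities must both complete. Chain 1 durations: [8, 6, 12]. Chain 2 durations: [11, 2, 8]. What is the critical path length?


Path A total = 8 + 6 + 12 = 26
Path B total = 11 + 2 + 8 = 21
Critical path = longest path = max(26, 21) = 26

26


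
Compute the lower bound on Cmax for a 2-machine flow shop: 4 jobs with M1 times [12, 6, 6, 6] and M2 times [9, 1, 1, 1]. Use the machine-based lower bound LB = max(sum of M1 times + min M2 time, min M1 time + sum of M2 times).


LB1 = sum(M1 times) + min(M2 times) = 30 + 1 = 31
LB2 = min(M1 times) + sum(M2 times) = 6 + 12 = 18
Lower bound = max(LB1, LB2) = max(31, 18) = 31

31


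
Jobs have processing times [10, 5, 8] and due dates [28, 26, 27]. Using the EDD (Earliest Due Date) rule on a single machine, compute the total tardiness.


Sort by due date (EDD order): [(5, 26), (8, 27), (10, 28)]
Compute completion times and tardiness:
  Job 1: p=5, d=26, C=5, tardiness=max(0,5-26)=0
  Job 2: p=8, d=27, C=13, tardiness=max(0,13-27)=0
  Job 3: p=10, d=28, C=23, tardiness=max(0,23-28)=0
Total tardiness = 0

0


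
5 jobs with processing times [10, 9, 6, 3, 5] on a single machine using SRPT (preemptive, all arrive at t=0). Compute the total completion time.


Since all jobs arrive at t=0, SRPT equals SPT ordering.
SPT order: [3, 5, 6, 9, 10]
Completion times:
  Job 1: p=3, C=3
  Job 2: p=5, C=8
  Job 3: p=6, C=14
  Job 4: p=9, C=23
  Job 5: p=10, C=33
Total completion time = 3 + 8 + 14 + 23 + 33 = 81

81


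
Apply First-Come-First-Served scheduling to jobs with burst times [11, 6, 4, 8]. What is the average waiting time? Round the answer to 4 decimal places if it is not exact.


FCFS order (as given): [11, 6, 4, 8]
Waiting times:
  Job 1: wait = 0
  Job 2: wait = 11
  Job 3: wait = 17
  Job 4: wait = 21
Sum of waiting times = 49
Average waiting time = 49/4 = 12.25

12.25


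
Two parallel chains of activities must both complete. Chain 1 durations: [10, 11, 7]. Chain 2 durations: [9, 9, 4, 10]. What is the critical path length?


Path A total = 10 + 11 + 7 = 28
Path B total = 9 + 9 + 4 + 10 = 32
Critical path = longest path = max(28, 32) = 32

32


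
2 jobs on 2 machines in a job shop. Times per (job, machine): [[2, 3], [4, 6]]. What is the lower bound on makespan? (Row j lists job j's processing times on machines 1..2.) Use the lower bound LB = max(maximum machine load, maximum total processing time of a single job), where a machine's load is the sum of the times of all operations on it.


Machine loads:
  Machine 1: 2 + 4 = 6
  Machine 2: 3 + 6 = 9
Max machine load = 9
Job totals:
  Job 1: 5
  Job 2: 10
Max job total = 10
Lower bound = max(9, 10) = 10

10


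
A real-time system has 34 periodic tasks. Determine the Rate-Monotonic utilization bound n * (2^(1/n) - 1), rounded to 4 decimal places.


Compute 2^(1/34) = 1.0205959096
Subtract 1: 1.0205959096 - 1 = 0.0205959096
Multiply by n: 34 * 0.0205959096 = 0.7002609264
Round to 4 dp: 0.7003

0.7003


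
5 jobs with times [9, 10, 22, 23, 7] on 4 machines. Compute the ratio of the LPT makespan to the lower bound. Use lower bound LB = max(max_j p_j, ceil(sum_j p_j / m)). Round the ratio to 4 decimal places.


LPT order: [23, 22, 10, 9, 7]
Machine loads after assignment: [23, 22, 10, 16]
LPT makespan = 23
Lower bound = max(max_job, ceil(total/4)) = max(23, 18) = 23
Ratio = 23 / 23 = 1.0

1.0


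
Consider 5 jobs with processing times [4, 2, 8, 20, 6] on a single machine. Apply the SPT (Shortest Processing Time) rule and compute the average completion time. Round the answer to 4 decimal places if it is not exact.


Sort jobs by processing time (SPT order): [2, 4, 6, 8, 20]
Compute completion times sequentially:
  Job 1: processing = 2, completes at 2
  Job 2: processing = 4, completes at 6
  Job 3: processing = 6, completes at 12
  Job 4: processing = 8, completes at 20
  Job 5: processing = 20, completes at 40
Sum of completion times = 80
Average completion time = 80/5 = 16.0

16.0


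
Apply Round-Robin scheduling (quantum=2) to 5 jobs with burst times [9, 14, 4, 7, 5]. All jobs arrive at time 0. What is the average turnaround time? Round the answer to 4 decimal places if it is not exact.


Time quantum = 2
Execution trace:
  J1 runs 2 units, time = 2
  J2 runs 2 units, time = 4
  J3 runs 2 units, time = 6
  J4 runs 2 units, time = 8
  J5 runs 2 units, time = 10
  J1 runs 2 units, time = 12
  J2 runs 2 units, time = 14
  J3 runs 2 units, time = 16
  J4 runs 2 units, time = 18
  J5 runs 2 units, time = 20
  J1 runs 2 units, time = 22
  J2 runs 2 units, time = 24
  J4 runs 2 units, time = 26
  J5 runs 1 units, time = 27
  J1 runs 2 units, time = 29
  J2 runs 2 units, time = 31
  J4 runs 1 units, time = 32
  J1 runs 1 units, time = 33
  J2 runs 2 units, time = 35
  J2 runs 2 units, time = 37
  J2 runs 2 units, time = 39
Finish times: [33, 39, 16, 32, 27]
Average turnaround = 147/5 = 29.4

29.4


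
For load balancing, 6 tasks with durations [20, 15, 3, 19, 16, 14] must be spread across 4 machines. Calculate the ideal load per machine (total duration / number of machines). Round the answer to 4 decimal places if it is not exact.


Total processing time = 20 + 15 + 3 + 19 + 16 + 14 = 87
Number of machines = 4
Ideal balanced load = 87 / 4 = 21.75

21.75


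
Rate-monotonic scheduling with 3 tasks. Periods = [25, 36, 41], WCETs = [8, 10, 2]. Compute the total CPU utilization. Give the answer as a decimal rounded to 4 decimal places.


Compute individual utilizations (exact fractions):
  Task 1: C/T = 8/25 (approx. 0.32)
  Task 2: C/T = 10/36 = 5/18 (approx. 0.2778)
  Task 3: C/T = 2/41 (approx. 0.0488)
Total utilization U = 8/25 + 5/18 + 2/41 = 11929/18450
Rounded to 4 decimal places: U = 0.6466
RM (Liu & Layland) bound for 3 tasks = 0.779763; compare with U = 11929/18450 (approx. 0.646558)
U <= bound, so schedulable by RM sufficient condition.

0.6466


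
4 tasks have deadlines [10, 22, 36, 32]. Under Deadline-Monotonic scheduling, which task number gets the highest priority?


Sort tasks by relative deadline (ascending):
  Task 1: deadline = 10
  Task 2: deadline = 22
  Task 4: deadline = 32
  Task 3: deadline = 36
Priority order (highest first): [1, 2, 4, 3]
Highest priority task = 1

1


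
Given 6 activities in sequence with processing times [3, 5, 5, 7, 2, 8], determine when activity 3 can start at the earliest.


Activity 3 starts after activities 1 through 2 complete.
Predecessor durations: [3, 5]
ES = 3 + 5 = 8

8


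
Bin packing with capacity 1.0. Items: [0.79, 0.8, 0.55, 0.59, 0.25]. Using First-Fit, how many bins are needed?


Place items sequentially using First-Fit:
  Item 0.79 -> new Bin 1
  Item 0.8 -> new Bin 2
  Item 0.55 -> new Bin 3
  Item 0.59 -> new Bin 4
  Item 0.25 -> Bin 3 (now 0.8)
Total bins used = 4

4
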